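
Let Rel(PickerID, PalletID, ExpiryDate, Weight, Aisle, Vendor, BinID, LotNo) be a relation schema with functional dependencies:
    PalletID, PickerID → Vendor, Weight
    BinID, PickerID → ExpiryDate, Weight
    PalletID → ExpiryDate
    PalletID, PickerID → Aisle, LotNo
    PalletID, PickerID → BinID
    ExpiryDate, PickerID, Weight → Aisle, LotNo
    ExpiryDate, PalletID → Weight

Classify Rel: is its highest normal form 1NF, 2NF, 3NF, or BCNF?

1NF

Candidate key: {PalletID, PickerID}. Prime attributes: {PalletID, PickerID}.
For BinID, PickerID → ExpiryDate, Weight we have {BinID, PickerID}⁺ = {Aisle, BinID, ExpiryDate, LotNo, PickerID, Weight}; {BinID, PickerID} is not a superkey, so BCNF fails.
Because {ExpiryDate, Weight} are non-prime and the left side of BinID, PickerID → ExpiryDate, Weight is not a superkey, the relation is not in 3NF.
{PalletID} is a proper subset of the key {PalletID, PickerID}, and {PalletID}⁺ contains the non-prime attributes {ExpiryDate, Weight} — a partial dependency, so 2NF is violated.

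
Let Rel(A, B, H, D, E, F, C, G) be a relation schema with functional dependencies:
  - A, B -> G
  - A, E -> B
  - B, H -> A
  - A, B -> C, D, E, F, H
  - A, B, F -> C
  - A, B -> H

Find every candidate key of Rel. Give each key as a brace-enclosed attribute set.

{A, B}⁺ = {A, B, C, D, E, F, G, H}, which is every attribute, so {A, B} is a candidate key.
{A, E}⁺ = {A, B, C, D, E, F, G, H}, which is every attribute, so {A, E} is a candidate key.
{B, H}⁺ = {A, B, C, D, E, F, G, H}, which is every attribute, so {B, H} is a candidate key.
No proper subset of any of these is a key, and no other minimal superkey exists.

{A, B}, {A, E}, {B, H}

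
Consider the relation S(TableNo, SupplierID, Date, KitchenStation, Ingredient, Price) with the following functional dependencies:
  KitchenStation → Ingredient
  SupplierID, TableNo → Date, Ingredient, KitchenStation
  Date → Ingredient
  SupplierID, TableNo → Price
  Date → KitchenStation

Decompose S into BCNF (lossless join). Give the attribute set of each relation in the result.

{Date, KitchenStation}; {Date, Price, SupplierID, TableNo}; {Ingredient, KitchenStation}

Candidate key of the original relation: {SupplierID, TableNo}.
In {Date, Ingredient, KitchenStation, Price, SupplierID, TableNo}, {KitchenStation} is not a superkey ({KitchenStation}⁺ restricted to this set is {Ingredient, KitchenStation}), so split on KitchenStation → Ingredient into {Ingredient, KitchenStation} and {Date, KitchenStation, Price, SupplierID, TableNo}.
{Ingredient, KitchenStation}: every determinant is a superkey — BCNF.
In {Date, KitchenStation, Price, SupplierID, TableNo}, {Date} is not a superkey ({Date}⁺ restricted to this set is {Date, KitchenStation}), so split on Date → KitchenStation into {Date, KitchenStation} and {Date, Price, SupplierID, TableNo}.
{Date, KitchenStation}: every determinant is a superkey — BCNF.
{Date, Price, SupplierID, TableNo}: every determinant is a superkey — BCNF.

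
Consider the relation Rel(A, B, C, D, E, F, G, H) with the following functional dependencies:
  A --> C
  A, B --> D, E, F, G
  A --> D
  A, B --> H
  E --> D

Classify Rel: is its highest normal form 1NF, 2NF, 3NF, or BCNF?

Candidate key: {A, B}. Prime attributes: {A, B}.
A --> C breaks BCNF: {A}⁺ = {A, C, D}, so {A} is not a superkey.
Because {C} is non-prime and the left side of A --> C is not a superkey, the relation is not in 3NF.
Since {A} ⊂ {A, B} and {A}⁺ ⊇ {C, D} with {C, D} non-prime, there is a partial dependency; 2NF fails.

1NF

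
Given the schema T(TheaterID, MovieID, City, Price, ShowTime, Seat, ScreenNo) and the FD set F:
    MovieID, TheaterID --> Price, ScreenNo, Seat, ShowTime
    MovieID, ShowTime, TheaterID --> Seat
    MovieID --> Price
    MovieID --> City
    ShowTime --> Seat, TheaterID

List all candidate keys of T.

Attributes never on any right-hand side: {MovieID} — every candidate key must contain it.
Closure of {MovieID, ShowTime} is {City, MovieID, Price, ScreenNo, Seat, ShowTime, TheaterID}, the whole schema; {MovieID, ShowTime} is a candidate key.
Closure of {MovieID, TheaterID} is {City, MovieID, Price, ScreenNo, Seat, ShowTime, TheaterID}, the whole schema; {MovieID, TheaterID} is a candidate key.
No proper subset of any of these is a key, and no other minimal superkey exists.

{MovieID, ShowTime}, {MovieID, TheaterID}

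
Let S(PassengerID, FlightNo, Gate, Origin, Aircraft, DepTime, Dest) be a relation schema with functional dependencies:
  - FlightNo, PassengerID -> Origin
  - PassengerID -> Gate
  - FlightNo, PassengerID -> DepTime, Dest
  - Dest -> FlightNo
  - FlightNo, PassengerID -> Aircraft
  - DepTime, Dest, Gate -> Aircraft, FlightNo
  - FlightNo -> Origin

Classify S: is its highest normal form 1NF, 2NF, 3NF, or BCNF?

Candidate keys: {Dest, PassengerID}, {FlightNo, PassengerID}. Prime attributes: {Dest, FlightNo, PassengerID}.
PassengerID -> Gate breaks BCNF: {PassengerID}⁺ = {Gate, PassengerID}, so {PassengerID} is not a superkey.
Because {Gate} is non-prime and the left side of PassengerID -> Gate is not a superkey, the relation is not in 3NF.
{Dest} is a proper subset of the key {Dest, PassengerID}, and {Dest}⁺ contains the non-prime attribute {Origin} — a partial dependency, so 2NF is violated.

1NF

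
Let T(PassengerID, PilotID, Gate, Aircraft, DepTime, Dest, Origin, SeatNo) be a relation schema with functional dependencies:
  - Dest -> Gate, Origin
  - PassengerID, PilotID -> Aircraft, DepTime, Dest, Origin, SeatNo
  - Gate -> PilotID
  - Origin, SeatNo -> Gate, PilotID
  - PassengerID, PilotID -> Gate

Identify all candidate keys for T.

Attributes never on any right-hand side: {PassengerID} — every candidate key must contain it.
{Dest, PassengerID} is a candidate key since {Dest, PassengerID}⁺ = {Aircraft, DepTime, Dest, Gate, Origin, PassengerID, PilotID, SeatNo} covers every attribute.
{Gate, PassengerID} is a candidate key since {Gate, PassengerID}⁺ = {Aircraft, DepTime, Dest, Gate, Origin, PassengerID, PilotID, SeatNo} covers every attribute.
{PassengerID, PilotID} is a candidate key since {PassengerID, PilotID}⁺ = {Aircraft, DepTime, Dest, Gate, Origin, PassengerID, PilotID, SeatNo} covers every attribute.
{Origin, PassengerID, SeatNo} is a candidate key since {Origin, PassengerID, SeatNo}⁺ = {Aircraft, DepTime, Dest, Gate, Origin, PassengerID, PilotID, SeatNo} covers every attribute.
No proper subset of any of these is a key, and no other minimal superkey exists.

{Dest, PassengerID}, {Gate, PassengerID}, {Origin, PassengerID, SeatNo}, {PassengerID, PilotID}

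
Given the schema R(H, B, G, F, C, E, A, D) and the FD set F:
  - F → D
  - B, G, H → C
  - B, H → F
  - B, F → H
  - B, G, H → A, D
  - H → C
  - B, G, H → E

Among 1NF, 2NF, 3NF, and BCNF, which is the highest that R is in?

1NF

Candidate keys: {B, F, G}, {B, G, H}. Prime attributes: {B, F, G, H}.
F → D: {F}⁺ = {D, F}, which is not all of the attributes, so the left side is not a superkey — BCNF is violated.
F → D determines the non-prime attribute {D} from a non-superkey — 3NF is violated.
{F} is a proper subset of the key {B, F, G}, and {F}⁺ contains the non-prime attribute {D} — a partial dependency, so 2NF is violated.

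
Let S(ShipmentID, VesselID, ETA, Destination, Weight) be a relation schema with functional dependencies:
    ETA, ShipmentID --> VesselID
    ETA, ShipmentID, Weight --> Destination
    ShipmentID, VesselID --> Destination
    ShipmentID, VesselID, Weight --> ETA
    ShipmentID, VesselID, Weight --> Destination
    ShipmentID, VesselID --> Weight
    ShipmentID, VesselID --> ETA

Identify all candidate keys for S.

{ShipmentID} never appears on the right of any FD, so every key must include it.
{ETA, ShipmentID} is a candidate key since {ETA, ShipmentID}⁺ = {Destination, ETA, ShipmentID, VesselID, Weight} covers every attribute.
{ShipmentID, VesselID} is a candidate key since {ShipmentID, VesselID}⁺ = {Destination, ETA, ShipmentID, VesselID, Weight} covers every attribute.
Any other superkey properly contains one of these, so there are no further candidate keys.

{ETA, ShipmentID}, {ShipmentID, VesselID}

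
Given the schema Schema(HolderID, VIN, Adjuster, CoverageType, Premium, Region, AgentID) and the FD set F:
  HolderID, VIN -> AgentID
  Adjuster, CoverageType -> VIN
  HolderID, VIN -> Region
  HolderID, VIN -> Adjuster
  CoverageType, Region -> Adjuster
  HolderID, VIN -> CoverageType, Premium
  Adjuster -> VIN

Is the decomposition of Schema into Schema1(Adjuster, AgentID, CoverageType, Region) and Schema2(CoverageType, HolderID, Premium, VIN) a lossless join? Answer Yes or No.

No

The shared attributes are {CoverageType} and {CoverageType}⁺ = {CoverageType}.
Neither Schema1 nor Schema2 is contained in that closure, so the decomposition is lossy.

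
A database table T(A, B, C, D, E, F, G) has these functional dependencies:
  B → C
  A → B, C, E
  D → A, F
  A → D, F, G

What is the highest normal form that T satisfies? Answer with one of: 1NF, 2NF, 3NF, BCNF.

Candidate keys: {A}, {D}. Prime attributes: {A, D}.
For B → C we have {B}⁺ = {B, C}; {B} is not a superkey, so BCNF fails.
B → C determines the non-prime attribute {C} from a non-superkey — 3NF is violated.
With only single-attribute keys there can be no partial dependency, so 2NF holds.

2NF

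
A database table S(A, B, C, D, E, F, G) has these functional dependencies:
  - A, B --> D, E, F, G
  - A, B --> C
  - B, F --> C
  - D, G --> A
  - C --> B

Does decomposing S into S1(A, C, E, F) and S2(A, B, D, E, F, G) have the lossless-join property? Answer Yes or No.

The shared attributes are {A, E, F} and {A, E, F}⁺ = {A, E, F}.
Neither S1 nor S2 is contained in that closure, so the decomposition is lossy.

No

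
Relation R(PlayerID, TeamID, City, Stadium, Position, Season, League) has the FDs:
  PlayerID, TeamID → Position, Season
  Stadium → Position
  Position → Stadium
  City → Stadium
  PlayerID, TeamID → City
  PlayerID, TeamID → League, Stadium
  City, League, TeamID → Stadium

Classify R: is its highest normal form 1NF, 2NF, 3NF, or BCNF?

2NF

Candidate key: {PlayerID, TeamID}. Prime attributes: {PlayerID, TeamID}.
Stadium → Position: {Stadium}⁺ = {Position, Stadium}, which is not all of the attributes, so the left side is not a superkey — BCNF is violated.
Stadium → Position has non-prime {Position} on the right and a non-superkey on the left, so 3NF fails.
Checking every proper subset of each key, none determines a non-prime attribute — 2NF is satisfied.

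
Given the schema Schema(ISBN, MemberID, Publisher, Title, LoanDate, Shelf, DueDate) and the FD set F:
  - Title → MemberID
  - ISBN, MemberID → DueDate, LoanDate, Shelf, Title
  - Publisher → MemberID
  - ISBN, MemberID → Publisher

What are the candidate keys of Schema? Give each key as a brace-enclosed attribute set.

Attributes never on any right-hand side: {ISBN} — every candidate key must contain it.
{ISBN, MemberID} is a candidate key since {ISBN, MemberID}⁺ = {DueDate, ISBN, LoanDate, MemberID, Publisher, Shelf, Title} covers every attribute.
{ISBN, Publisher} is a candidate key since {ISBN, Publisher}⁺ = {DueDate, ISBN, LoanDate, MemberID, Publisher, Shelf, Title} covers every attribute.
{ISBN, Title} is a candidate key since {ISBN, Title}⁺ = {DueDate, ISBN, LoanDate, MemberID, Publisher, Shelf, Title} covers every attribute.
No proper subset of any of these is a key, and no other minimal superkey exists.

{ISBN, MemberID}, {ISBN, Publisher}, {ISBN, Title}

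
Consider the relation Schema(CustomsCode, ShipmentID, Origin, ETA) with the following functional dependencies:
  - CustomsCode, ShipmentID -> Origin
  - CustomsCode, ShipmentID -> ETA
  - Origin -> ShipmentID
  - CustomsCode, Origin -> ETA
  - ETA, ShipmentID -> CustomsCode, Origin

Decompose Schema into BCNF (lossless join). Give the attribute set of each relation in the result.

{CustomsCode, ETA, Origin}; {Origin, ShipmentID}

Candidate keys of the original relation: {CustomsCode, Origin}, {CustomsCode, ShipmentID}, {ETA, Origin}, {ETA, ShipmentID}.
Within {CustomsCode, ETA, Origin, ShipmentID}: {Origin}⁺ ∩ {CustomsCode, ETA, Origin, ShipmentID} = {Origin, ShipmentID}, not the whole set, so Origin -> ShipmentID violates BCNF; decompose into {Origin, ShipmentID} and {CustomsCode, ETA, Origin}.
{Origin, ShipmentID} is in BCNF.
{CustomsCode, ETA, Origin} is in BCNF.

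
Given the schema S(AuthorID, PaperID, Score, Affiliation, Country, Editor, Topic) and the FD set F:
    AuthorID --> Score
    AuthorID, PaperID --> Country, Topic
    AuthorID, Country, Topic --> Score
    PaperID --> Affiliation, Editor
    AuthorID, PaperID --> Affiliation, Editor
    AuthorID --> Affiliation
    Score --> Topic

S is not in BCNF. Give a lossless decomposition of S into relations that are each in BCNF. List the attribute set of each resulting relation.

{Affiliation, AuthorID, Score}; {AuthorID, Country, PaperID}; {Editor, PaperID}; {Score, Topic}

Candidate key of the original relation: {AuthorID, PaperID}.
Within {Affiliation, AuthorID, Country, Editor, PaperID, Score, Topic}: {AuthorID}⁺ ∩ {Affiliation, AuthorID, Country, Editor, PaperID, Score, Topic} = {Affiliation, AuthorID, Score, Topic}, not the whole set, so AuthorID --> Affiliation, Score, Topic violates BCNF; decompose into {Affiliation, AuthorID, Score, Topic} and {AuthorID, Country, Editor, PaperID}.
Within {Affiliation, AuthorID, Score, Topic}: {Score}⁺ ∩ {Affiliation, AuthorID, Score, Topic} = {Score, Topic}, not the whole set, so Score --> Topic violates BCNF; decompose into {Score, Topic} and {Affiliation, AuthorID, Score}.
{Score, Topic}: every determinant is a superkey — BCNF.
{Affiliation, AuthorID, Score}: every determinant is a superkey — BCNF.
Within {AuthorID, Country, Editor, PaperID}: {PaperID}⁺ ∩ {AuthorID, Country, Editor, PaperID} = {Editor, PaperID}, not the whole set, so PaperID --> Editor violates BCNF; decompose into {Editor, PaperID} and {AuthorID, Country, PaperID}.
{Editor, PaperID}: every determinant is a superkey — BCNF.
{AuthorID, Country, PaperID}: every determinant is a superkey — BCNF.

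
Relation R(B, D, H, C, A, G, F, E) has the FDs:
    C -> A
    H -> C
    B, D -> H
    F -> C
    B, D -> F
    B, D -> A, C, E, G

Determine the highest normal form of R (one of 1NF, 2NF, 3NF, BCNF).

2NF

Candidate key: {B, D}. Prime attributes: {B, D}.
C -> A: {C}⁺ = {A, C}, which is not all of the attributes, so the left side is not a superkey — BCNF is violated.
C -> A determines the non-prime attribute {A} from a non-superkey — 3NF is violated.
Checking every proper subset of each key, none determines a non-prime attribute — 2NF is satisfied.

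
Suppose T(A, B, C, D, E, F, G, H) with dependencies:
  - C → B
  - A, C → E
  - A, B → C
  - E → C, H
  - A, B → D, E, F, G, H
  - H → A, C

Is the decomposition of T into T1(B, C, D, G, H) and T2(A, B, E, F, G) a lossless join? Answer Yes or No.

No

Common attributes: {B, G}; their closure is {B, G}.
Neither T1 nor T2 is contained in that closure, so the decomposition is lossy.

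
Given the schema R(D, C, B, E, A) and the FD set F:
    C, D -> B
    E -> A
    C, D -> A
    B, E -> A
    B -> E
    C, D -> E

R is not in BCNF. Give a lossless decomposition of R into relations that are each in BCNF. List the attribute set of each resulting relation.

Candidate key of the original relation: {C, D}.
In {A, B, C, D, E}, {E} is not a superkey ({E}⁺ restricted to this set is {A, E}), so split on E -> A into {A, E} and {B, C, D, E}.
{A, E} is in BCNF.
In {B, C, D, E}, {B} is not a superkey ({B}⁺ restricted to this set is {B, E}), so split on B -> E into {B, E} and {B, C, D}.
{B, E} is in BCNF.
{B, C, D} is in BCNF.

{A, E}; {B, C, D}; {B, E}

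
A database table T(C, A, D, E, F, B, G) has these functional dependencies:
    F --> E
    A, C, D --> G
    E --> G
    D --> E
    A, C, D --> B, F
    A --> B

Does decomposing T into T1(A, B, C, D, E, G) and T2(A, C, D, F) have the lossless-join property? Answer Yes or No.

Yes

T1 ∩ T2 = {A, C, D}; its closure under F is {A, B, C, D, E, F, G}.
This includes all of T1, so the common attributes are a superkey of T1 — the join is lossless.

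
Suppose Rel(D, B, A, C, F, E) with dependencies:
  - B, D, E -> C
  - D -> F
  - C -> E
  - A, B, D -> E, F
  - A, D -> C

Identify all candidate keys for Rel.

{A, B, D}

No FD produces {A, B, D}, so they must be in every candidate key.
{A, B, D} is a candidate key since {A, B, D}⁺ = {A, B, C, D, E, F} covers every attribute.
No smaller or unrelated set reaches every attribute, so there are no other keys.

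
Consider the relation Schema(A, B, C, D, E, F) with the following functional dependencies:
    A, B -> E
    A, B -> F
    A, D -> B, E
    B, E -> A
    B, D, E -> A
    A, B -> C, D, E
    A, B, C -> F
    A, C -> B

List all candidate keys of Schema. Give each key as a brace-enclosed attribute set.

Closure of {A, B} is {A, B, C, D, E, F}, the whole schema; {A, B} is a candidate key.
Closure of {A, C} is {A, B, C, D, E, F}, the whole schema; {A, C} is a candidate key.
Closure of {A, D} is {A, B, C, D, E, F}, the whole schema; {A, D} is a candidate key.
Closure of {B, E} is {A, B, C, D, E, F}, the whole schema; {B, E} is a candidate key.
No proper subset of any of these is a key, and no other minimal superkey exists.

{A, B}, {A, C}, {A, D}, {B, E}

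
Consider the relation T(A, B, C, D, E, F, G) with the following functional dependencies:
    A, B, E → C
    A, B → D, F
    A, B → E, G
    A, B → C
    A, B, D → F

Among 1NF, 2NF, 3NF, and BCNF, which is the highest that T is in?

Candidate key: {A, B}. Prime attributes: {A, B}.
The left-hand side of every FD is a superkey, so BCNF is satisfied.

BCNF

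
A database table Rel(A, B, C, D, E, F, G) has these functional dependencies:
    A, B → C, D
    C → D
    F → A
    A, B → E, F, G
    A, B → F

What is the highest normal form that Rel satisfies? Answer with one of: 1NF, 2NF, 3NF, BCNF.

Candidate keys: {A, B}, {B, F}. Prime attributes: {A, B, F}.
For C → D we have {C}⁺ = {C, D}; {C} is not a superkey, so BCNF fails.
C → D has non-prime {D} on the right and a non-superkey on the left, so 3NF fails.
No non-prime attribute depends on a proper subset of any candidate key, so 2NF holds.

2NF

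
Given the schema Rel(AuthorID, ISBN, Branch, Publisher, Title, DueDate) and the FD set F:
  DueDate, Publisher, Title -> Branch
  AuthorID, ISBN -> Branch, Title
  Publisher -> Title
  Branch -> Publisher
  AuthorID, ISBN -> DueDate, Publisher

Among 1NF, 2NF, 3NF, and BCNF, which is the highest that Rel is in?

Candidate key: {AuthorID, ISBN}. Prime attributes: {AuthorID, ISBN}.
DueDate, Publisher, Title -> Branch: {DueDate, Publisher, Title}⁺ = {Branch, DueDate, Publisher, Title}, which is not all of the attributes, so the left side is not a superkey — BCNF is violated.
DueDate, Publisher, Title -> Branch has non-prime {Branch} on the right and a non-superkey on the left, so 3NF fails.
Checking every proper subset of each key, none determines a non-prime attribute — 2NF is satisfied.

2NF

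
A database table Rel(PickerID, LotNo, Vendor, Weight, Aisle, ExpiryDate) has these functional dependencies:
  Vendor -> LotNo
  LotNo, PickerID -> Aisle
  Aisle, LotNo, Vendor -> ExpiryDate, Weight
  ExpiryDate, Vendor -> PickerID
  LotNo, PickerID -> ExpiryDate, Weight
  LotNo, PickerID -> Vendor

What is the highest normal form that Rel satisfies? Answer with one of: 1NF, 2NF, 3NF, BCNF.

Candidate keys: {Aisle, Vendor}, {ExpiryDate, Vendor}, {LotNo, PickerID}, {PickerID, Vendor}. Prime attributes: {Aisle, ExpiryDate, LotNo, PickerID, Vendor}.
For Vendor -> LotNo we have {Vendor}⁺ = {LotNo, Vendor}; {Vendor} is not a superkey, so BCNF fails.
Since {LotNo} ⊆ prime attributes and every other non-superkey FD also has a prime right side, the schema is in 3NF.

3NF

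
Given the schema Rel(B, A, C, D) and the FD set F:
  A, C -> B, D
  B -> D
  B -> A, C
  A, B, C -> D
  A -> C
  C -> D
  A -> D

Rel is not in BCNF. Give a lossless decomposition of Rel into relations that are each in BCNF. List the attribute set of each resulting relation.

{A, B, C}; {C, D}

Candidate keys of the original relation: {A}, {B}.
Within {A, B, C, D}: {C}⁺ ∩ {A, B, C, D} = {C, D}, not the whole set, so C -> D violates BCNF; decompose into {C, D} and {A, B, C}.
{C, D} has no BCNF violation.
{A, B, C} has no BCNF violation.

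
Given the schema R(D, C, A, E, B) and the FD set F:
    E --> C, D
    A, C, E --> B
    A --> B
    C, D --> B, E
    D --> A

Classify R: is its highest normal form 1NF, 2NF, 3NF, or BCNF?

1NF

Candidate keys: {C, D}, {E}. Prime attributes: {C, D, E}.
A --> B breaks BCNF: {A}⁺ = {A, B}, so {A} is not a superkey.
A --> B determines the non-prime attribute {B} from a non-superkey — 3NF is violated.
{D} is a proper subset of the key {C, D}, and {D}⁺ contains the non-prime attributes {A, B} — a partial dependency, so 2NF is violated.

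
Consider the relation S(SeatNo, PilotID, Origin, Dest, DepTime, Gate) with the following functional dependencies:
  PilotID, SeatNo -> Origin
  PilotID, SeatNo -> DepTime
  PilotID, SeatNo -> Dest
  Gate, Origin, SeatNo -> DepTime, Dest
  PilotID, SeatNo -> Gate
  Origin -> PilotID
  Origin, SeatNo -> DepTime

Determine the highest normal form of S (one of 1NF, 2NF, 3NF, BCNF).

Candidate keys: {Origin, SeatNo}, {PilotID, SeatNo}. Prime attributes: {Origin, PilotID, SeatNo}.
Origin -> PilotID breaks BCNF: {Origin}⁺ = {Origin, PilotID}, so {Origin} is not a superkey.
Since {PilotID} ⊆ prime attributes and every other non-superkey FD also has a prime right side, the schema is in 3NF.

3NF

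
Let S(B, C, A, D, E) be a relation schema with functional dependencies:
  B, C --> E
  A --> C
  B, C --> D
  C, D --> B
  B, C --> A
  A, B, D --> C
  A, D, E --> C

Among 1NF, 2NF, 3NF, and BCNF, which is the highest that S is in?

Candidate keys: {A, B}, {A, D}, {B, C}, {C, D}. Prime attributes: {A, B, C, D}.
A --> C: {A}⁺ = {A, C}, which is not all of the attributes, so the left side is not a superkey — BCNF is violated.
Its right-hand attributes {C} are all prime, as are those of every other non-superkey FD — the relation is in 3NF.

3NF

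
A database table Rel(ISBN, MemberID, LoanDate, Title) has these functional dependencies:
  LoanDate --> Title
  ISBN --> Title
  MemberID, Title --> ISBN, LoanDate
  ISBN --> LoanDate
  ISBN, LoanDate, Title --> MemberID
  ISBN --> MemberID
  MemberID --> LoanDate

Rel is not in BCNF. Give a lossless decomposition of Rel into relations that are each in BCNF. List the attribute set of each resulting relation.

Candidate keys of the original relation: {ISBN}, {MemberID}.
{ISBN, LoanDate, MemberID, Title}: {LoanDate} determines {LoanDate, Title} here but is not a superkey — split on LoanDate --> Title, giving {LoanDate, Title} and {ISBN, LoanDate, MemberID}.
{LoanDate, Title} is in BCNF.
{ISBN, LoanDate, MemberID} is in BCNF.

{ISBN, LoanDate, MemberID}; {LoanDate, Title}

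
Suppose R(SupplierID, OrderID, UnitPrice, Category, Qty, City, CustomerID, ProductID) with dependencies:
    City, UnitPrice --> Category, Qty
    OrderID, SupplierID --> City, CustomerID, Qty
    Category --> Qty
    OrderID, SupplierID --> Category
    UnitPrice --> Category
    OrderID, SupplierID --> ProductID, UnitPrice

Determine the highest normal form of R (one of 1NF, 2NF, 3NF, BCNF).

2NF

Candidate key: {OrderID, SupplierID}. Prime attributes: {OrderID, SupplierID}.
For City, UnitPrice --> Category, Qty we have {City, UnitPrice}⁺ = {Category, City, Qty, UnitPrice}; {City, UnitPrice} is not a superkey, so BCNF fails.
City, UnitPrice --> Category, Qty has non-prime {Category, Qty} on the right and a non-superkey on the left, so 3NF fails.
Checking every proper subset of each key, none determines a non-prime attribute — 2NF is satisfied.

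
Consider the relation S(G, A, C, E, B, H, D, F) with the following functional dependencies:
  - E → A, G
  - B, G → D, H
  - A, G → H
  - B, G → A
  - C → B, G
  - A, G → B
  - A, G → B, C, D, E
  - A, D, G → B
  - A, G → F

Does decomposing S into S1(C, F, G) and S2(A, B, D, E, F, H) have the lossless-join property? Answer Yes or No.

No

The shared attributes are {F} and {F}⁺ = {F}.
S1 ⊄ {F} and S2 ⊄ {F}, so the split is lossy.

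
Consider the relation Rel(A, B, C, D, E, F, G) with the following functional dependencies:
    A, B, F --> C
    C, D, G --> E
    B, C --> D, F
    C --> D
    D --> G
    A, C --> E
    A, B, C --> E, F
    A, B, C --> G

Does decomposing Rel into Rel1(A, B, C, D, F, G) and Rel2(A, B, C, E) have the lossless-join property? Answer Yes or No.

Yes

Rel1 ∩ Rel2 = {A, B, C}; its closure under F is {A, B, C, D, E, F, G}.
This includes all of Rel1, so the common attributes are a superkey of Rel1 — the join is lossless.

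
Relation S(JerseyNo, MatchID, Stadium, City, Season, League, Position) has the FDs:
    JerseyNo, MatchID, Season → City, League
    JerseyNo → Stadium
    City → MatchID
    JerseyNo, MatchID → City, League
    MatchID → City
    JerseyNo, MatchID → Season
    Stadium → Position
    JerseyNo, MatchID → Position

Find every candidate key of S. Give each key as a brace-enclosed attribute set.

{City, JerseyNo}, {JerseyNo, MatchID}

{JerseyNo} never appears on the right of any FD, so every key must include it.
{City, JerseyNo} is a candidate key since {City, JerseyNo}⁺ = {City, JerseyNo, League, MatchID, Position, Season, Stadium} covers every attribute.
{JerseyNo, MatchID} is a candidate key since {JerseyNo, MatchID}⁺ = {City, JerseyNo, League, MatchID, Position, Season, Stadium} covers every attribute.
Any other superkey properly contains one of these, so there are no further candidate keys.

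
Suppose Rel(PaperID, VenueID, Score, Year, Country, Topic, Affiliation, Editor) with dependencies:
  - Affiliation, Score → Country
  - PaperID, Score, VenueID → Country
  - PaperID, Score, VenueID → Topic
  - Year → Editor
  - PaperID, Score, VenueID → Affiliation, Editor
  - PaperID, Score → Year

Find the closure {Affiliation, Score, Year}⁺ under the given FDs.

Start with {Affiliation, Score, Year}.
Affiliation, Score → Country applies; add {Country} → now {Affiliation, Country, Score, Year}.
Year → Editor applies; add {Editor} → now {Affiliation, Country, Editor, Score, Year}.
No further FD applies.

{Affiliation, Country, Editor, Score, Year}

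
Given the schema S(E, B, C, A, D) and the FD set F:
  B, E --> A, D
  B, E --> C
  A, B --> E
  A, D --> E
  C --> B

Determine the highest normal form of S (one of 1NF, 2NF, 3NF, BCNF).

Candidate keys: {A, B}, {A, C}, {B, E}, {C, E}. Prime attributes: {A, B, C, E}.
For A, D --> E we have {A, D}⁺ = {A, D, E}; {A, D} is not a superkey, so BCNF fails.
Its right-hand attributes {E} are all prime, as are those of every other non-superkey FD — the relation is in 3NF.

3NF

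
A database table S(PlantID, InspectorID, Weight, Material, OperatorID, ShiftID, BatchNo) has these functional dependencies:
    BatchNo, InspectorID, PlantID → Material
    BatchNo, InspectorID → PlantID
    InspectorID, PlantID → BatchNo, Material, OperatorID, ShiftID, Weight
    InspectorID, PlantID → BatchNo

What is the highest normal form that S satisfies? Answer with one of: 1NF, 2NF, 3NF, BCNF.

Candidate keys: {BatchNo, InspectorID}, {InspectorID, PlantID}. Prime attributes: {BatchNo, InspectorID, PlantID}.
Every FD has a superkey on the left, so the relation is in BCNF.

BCNF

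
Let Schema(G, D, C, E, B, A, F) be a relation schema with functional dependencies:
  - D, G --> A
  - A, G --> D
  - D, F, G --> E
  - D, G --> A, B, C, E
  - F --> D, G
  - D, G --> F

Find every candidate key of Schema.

Closure of {F} is {A, B, C, D, E, F, G}, the whole schema; {F} is a candidate key.
Closure of {A, G} is {A, B, C, D, E, F, G}, the whole schema; {A, G} is a candidate key.
Closure of {D, G} is {A, B, C, D, E, F, G}, the whole schema; {D, G} is a candidate key.
Any other superkey properly contains one of these, so there are no further candidate keys.

{A, G}, {D, G}, {F}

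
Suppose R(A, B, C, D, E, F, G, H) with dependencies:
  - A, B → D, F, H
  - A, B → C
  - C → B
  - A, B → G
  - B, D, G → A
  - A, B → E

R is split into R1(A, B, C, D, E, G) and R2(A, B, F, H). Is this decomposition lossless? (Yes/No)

Common attributes: {A, B}; their closure is {A, B, C, D, E, F, G, H}.
R1 is contained in that closure, so R1 ∩ R2 → R1 holds and the join is lossless.

Yes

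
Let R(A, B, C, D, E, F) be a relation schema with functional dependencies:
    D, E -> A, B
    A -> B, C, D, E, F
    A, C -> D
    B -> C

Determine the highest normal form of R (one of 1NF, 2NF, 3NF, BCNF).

2NF

Candidate keys: {A}, {D, E}. Prime attributes: {A, D, E}.
B -> C breaks BCNF: {B}⁺ = {B, C}, so {B} is not a superkey.
Because {C} is non-prime and the left side of B -> C is not a superkey, the relation is not in 3NF.
No proper subset of a key has a non-prime attribute in its closure, so there is no partial dependency; 2NF holds.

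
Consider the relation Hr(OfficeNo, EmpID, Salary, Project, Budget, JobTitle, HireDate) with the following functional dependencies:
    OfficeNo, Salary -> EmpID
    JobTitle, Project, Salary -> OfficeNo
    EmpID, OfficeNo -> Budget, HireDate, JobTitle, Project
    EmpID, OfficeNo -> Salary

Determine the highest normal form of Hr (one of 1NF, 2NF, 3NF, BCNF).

Candidate keys: {EmpID, OfficeNo}, {JobTitle, Project, Salary}, {OfficeNo, Salary}. Prime attributes: {EmpID, JobTitle, OfficeNo, Project, Salary}.
Each dependency's left side is a superkey — BCNF holds.

BCNF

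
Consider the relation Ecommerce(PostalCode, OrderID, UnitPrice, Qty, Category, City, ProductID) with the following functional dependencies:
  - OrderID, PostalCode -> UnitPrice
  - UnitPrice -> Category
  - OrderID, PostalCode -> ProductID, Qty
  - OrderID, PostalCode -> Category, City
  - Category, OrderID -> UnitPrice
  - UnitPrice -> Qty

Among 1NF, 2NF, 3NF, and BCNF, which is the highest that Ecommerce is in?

2NF

Candidate key: {OrderID, PostalCode}. Prime attributes: {OrderID, PostalCode}.
UnitPrice -> Category breaks BCNF: {UnitPrice}⁺ = {Category, Qty, UnitPrice}, so {UnitPrice} is not a superkey.
UnitPrice -> Category has non-prime {Category} on the right and a non-superkey on the left, so 3NF fails.
No non-prime attribute depends on a proper subset of any candidate key, so 2NF holds.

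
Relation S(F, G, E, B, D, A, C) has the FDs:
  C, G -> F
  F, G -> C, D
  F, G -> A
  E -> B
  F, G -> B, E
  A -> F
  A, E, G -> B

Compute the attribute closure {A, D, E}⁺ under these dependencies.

{A, B, D, E, F}

Start with {A, D, E}.
E -> B applies; add {B} → now {A, B, D, E}.
A -> F applies; add {F} → now {A, B, D, E, F}.
No further FD applies.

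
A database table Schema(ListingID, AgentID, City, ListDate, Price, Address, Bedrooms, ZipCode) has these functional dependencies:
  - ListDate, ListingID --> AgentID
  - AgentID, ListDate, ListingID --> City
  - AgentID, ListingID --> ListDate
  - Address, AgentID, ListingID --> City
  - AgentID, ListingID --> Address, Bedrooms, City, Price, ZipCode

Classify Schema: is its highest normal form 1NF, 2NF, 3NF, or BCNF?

BCNF

Candidate keys: {AgentID, ListingID}, {ListDate, ListingID}. Prime attributes: {AgentID, ListDate, ListingID}.
Every FD has a superkey on the left, so the relation is in BCNF.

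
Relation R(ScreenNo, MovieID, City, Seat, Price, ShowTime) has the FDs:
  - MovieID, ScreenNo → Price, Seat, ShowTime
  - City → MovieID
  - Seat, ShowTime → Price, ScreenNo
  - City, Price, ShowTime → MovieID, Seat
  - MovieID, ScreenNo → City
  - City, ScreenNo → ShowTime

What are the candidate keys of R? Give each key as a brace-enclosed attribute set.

{City, Price, ShowTime}, {City, ScreenNo}, {City, Seat, ShowTime}, {MovieID, ScreenNo}, {MovieID, Seat, ShowTime}

{City, ScreenNo} is a candidate key since {City, ScreenNo}⁺ = {City, MovieID, Price, ScreenNo, Seat, ShowTime} covers every attribute.
{MovieID, ScreenNo} is a candidate key since {MovieID, ScreenNo}⁺ = {City, MovieID, Price, ScreenNo, Seat, ShowTime} covers every attribute.
{City, Price, ShowTime} is a candidate key since {City, Price, ShowTime}⁺ = {City, MovieID, Price, ScreenNo, Seat, ShowTime} covers every attribute.
{City, Seat, ShowTime} is a candidate key since {City, Seat, ShowTime}⁺ = {City, MovieID, Price, ScreenNo, Seat, ShowTime} covers every attribute.
{MovieID, Seat, ShowTime} is a candidate key since {MovieID, Seat, ShowTime}⁺ = {City, MovieID, Price, ScreenNo, Seat, ShowTime} covers every attribute.
No proper subset of any of these is a key, and no other minimal superkey exists.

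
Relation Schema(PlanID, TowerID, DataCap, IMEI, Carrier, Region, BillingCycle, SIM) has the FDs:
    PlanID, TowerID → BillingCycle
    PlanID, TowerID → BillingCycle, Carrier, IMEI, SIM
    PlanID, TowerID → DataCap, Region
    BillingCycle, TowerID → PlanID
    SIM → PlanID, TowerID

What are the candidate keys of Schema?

{SIM}⁺ = {BillingCycle, Carrier, DataCap, IMEI, PlanID, Region, SIM, TowerID}, which is every attribute, so {SIM} is a candidate key.
{BillingCycle, TowerID}⁺ = {BillingCycle, Carrier, DataCap, IMEI, PlanID, Region, SIM, TowerID}, which is every attribute, so {BillingCycle, TowerID} is a candidate key.
{PlanID, TowerID}⁺ = {BillingCycle, Carrier, DataCap, IMEI, PlanID, Region, SIM, TowerID}, which is every attribute, so {PlanID, TowerID} is a candidate key.
No proper subset of any of these is a key, and no other minimal superkey exists.

{BillingCycle, TowerID}, {PlanID, TowerID}, {SIM}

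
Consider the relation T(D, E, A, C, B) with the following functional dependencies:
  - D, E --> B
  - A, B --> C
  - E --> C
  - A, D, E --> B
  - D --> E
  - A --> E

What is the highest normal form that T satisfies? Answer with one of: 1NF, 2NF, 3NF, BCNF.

1NF

Candidate key: {A, D}. Prime attributes: {A, D}.
D, E --> B breaks BCNF: {D, E}⁺ = {B, C, D, E}, so {D, E} is not a superkey.
D, E --> B has non-prime {B} on the right and a non-superkey on the left, so 3NF fails.
{A} is a proper subset of the key {A, D}, and {A}⁺ contains the non-prime attributes {C, E} — a partial dependency, so 2NF is violated.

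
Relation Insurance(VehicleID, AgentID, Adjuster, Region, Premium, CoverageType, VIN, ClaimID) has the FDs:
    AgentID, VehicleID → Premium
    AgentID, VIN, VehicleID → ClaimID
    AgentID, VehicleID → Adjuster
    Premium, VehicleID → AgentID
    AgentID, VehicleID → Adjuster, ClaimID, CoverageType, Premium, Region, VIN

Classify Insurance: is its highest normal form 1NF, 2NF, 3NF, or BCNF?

BCNF

Candidate keys: {AgentID, VehicleID}, {Premium, VehicleID}. Prime attributes: {AgentID, Premium, VehicleID}.
The left-hand side of every FD is a superkey, so BCNF is satisfied.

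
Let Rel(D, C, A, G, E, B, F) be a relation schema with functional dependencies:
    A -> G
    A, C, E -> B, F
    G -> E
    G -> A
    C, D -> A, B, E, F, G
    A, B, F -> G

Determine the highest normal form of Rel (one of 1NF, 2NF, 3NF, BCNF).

2NF

Candidate key: {C, D}. Prime attributes: {C, D}.
A -> G: {A}⁺ = {A, E, G}, which is not all of the attributes, so the left side is not a superkey — BCNF is violated.
Because {G} is non-prime and the left side of A -> G is not a superkey, the relation is not in 3NF.
Checking every proper subset of each key, none determines a non-prime attribute — 2NF is satisfied.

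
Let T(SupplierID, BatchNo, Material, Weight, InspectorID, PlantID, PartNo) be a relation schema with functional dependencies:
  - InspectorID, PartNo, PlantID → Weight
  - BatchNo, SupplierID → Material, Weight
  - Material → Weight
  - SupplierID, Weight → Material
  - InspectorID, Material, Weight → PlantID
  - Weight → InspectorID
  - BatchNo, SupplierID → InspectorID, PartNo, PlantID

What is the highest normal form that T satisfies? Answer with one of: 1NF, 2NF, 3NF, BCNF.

Candidate key: {BatchNo, SupplierID}. Prime attributes: {BatchNo, SupplierID}.
InspectorID, PartNo, PlantID → Weight: {InspectorID, PartNo, PlantID}⁺ = {InspectorID, PartNo, PlantID, Weight}, which is not all of the attributes, so the left side is not a superkey — BCNF is violated.
InspectorID, PartNo, PlantID → Weight has non-prime {Weight} on the right and a non-superkey on the left, so 3NF fails.
No proper subset of a key has a non-prime attribute in its closure, so there is no partial dependency; 2NF holds.

2NF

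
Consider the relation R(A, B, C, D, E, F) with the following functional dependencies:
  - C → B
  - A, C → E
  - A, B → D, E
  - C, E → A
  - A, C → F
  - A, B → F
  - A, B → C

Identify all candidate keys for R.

{A, B}, {A, C}, {C, E}

Closure of {A, B} is {A, B, C, D, E, F}, the whole schema; {A, B} is a candidate key.
Closure of {A, C} is {A, B, C, D, E, F}, the whole schema; {A, C} is a candidate key.
Closure of {C, E} is {A, B, C, D, E, F}, the whole schema; {C, E} is a candidate key.
These are minimal and exhaustive — every other superkey contains one of them.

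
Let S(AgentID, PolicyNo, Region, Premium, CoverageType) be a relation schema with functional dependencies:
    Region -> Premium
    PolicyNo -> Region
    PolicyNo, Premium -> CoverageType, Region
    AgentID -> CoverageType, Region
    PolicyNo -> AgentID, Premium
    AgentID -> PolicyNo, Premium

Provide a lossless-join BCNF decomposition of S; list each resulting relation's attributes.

Candidate keys of the original relation: {AgentID}, {PolicyNo}.
Within {AgentID, CoverageType, PolicyNo, Premium, Region}: {Region}⁺ ∩ {AgentID, CoverageType, PolicyNo, Premium, Region} = {Premium, Region}, not the whole set, so Region -> Premium violates BCNF; decompose into {Premium, Region} and {AgentID, CoverageType, PolicyNo, Region}.
{Premium, Region} is in BCNF.
{AgentID, CoverageType, PolicyNo, Region} is in BCNF.

{AgentID, CoverageType, PolicyNo, Region}; {Premium, Region}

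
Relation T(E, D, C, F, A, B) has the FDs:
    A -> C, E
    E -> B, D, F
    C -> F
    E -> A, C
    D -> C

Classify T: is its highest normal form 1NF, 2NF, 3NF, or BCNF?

Candidate keys: {A}, {E}. Prime attributes: {A, E}.
C -> F breaks BCNF: {C}⁺ = {C, F}, so {C} is not a superkey.
Because {F} is non-prime and the left side of C -> F is not a superkey, the relation is not in 3NF.
All keys have size 1, which rules out partial dependencies — 2NF is satisfied.

2NF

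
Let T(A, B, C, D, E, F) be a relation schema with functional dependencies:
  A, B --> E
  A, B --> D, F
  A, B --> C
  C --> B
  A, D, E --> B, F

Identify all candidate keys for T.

No FD produces {A}, so it must be in every candidate key.
{A, B} is a candidate key since {A, B}⁺ = {A, B, C, D, E, F} covers every attribute.
{A, C} is a candidate key since {A, C}⁺ = {A, B, C, D, E, F} covers every attribute.
{A, D, E} is a candidate key since {A, D, E}⁺ = {A, B, C, D, E, F} covers every attribute.
Any other superkey properly contains one of these, so there are no further candidate keys.

{A, B}, {A, C}, {A, D, E}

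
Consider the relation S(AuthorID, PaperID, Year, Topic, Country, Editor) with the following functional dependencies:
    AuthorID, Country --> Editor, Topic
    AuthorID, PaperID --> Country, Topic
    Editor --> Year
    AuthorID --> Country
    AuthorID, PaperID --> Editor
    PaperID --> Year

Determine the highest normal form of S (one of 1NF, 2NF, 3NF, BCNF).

Candidate key: {AuthorID, PaperID}. Prime attributes: {AuthorID, PaperID}.
AuthorID, Country --> Editor, Topic: {AuthorID, Country}⁺ = {AuthorID, Country, Editor, Topic, Year}, which is not all of the attributes, so the left side is not a superkey — BCNF is violated.
Because {Editor, Topic} are non-prime and the left side of AuthorID, Country --> Editor, Topic is not a superkey, the relation is not in 3NF.
The proper key subset {AuthorID} of {AuthorID, PaperID} determines non-prime {Country, Editor, Topic, Year}, so the relation is not even in 2NF.

1NF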